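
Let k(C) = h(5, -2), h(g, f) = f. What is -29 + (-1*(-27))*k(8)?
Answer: -83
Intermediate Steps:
k(C) = -2
-29 + (-1*(-27))*k(8) = -29 - 1*(-27)*(-2) = -29 + 27*(-2) = -29 - 54 = -83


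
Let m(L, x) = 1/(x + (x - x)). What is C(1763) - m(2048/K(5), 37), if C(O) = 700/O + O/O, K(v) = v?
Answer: 89368/65231 ≈ 1.3700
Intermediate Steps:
m(L, x) = 1/x (m(L, x) = 1/(x + 0) = 1/x)
C(O) = 1 + 700/O (C(O) = 700/O + 1 = 1 + 700/O)
C(1763) - m(2048/K(5), 37) = (700 + 1763)/1763 - 1/37 = (1/1763)*2463 - 1*1/37 = 2463/1763 - 1/37 = 89368/65231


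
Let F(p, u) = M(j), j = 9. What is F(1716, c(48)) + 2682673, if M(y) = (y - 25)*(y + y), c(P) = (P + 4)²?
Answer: 2682385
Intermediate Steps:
c(P) = (4 + P)²
M(y) = 2*y*(-25 + y) (M(y) = (-25 + y)*(2*y) = 2*y*(-25 + y))
F(p, u) = -288 (F(p, u) = 2*9*(-25 + 9) = 2*9*(-16) = -288)
F(1716, c(48)) + 2682673 = -288 + 2682673 = 2682385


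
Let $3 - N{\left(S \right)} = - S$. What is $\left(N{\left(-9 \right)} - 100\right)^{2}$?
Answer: $11236$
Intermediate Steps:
$N{\left(S \right)} = 3 + S$ ($N{\left(S \right)} = 3 - - S = 3 + S$)
$\left(N{\left(-9 \right)} - 100\right)^{2} = \left(\left(3 - 9\right) - 100\right)^{2} = \left(-6 - 100\right)^{2} = \left(-106\right)^{2} = 11236$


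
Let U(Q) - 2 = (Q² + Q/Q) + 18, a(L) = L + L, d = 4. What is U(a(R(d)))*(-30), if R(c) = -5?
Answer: -3630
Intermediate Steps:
a(L) = 2*L
U(Q) = 21 + Q² (U(Q) = 2 + ((Q² + Q/Q) + 18) = 2 + ((Q² + 1) + 18) = 2 + ((1 + Q²) + 18) = 2 + (19 + Q²) = 21 + Q²)
U(a(R(d)))*(-30) = (21 + (2*(-5))²)*(-30) = (21 + (-10)²)*(-30) = (21 + 100)*(-30) = 121*(-30) = -3630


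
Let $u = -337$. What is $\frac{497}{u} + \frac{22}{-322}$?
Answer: $- \frac{83724}{54257} \approx -1.5431$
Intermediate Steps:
$\frac{497}{u} + \frac{22}{-322} = \frac{497}{-337} + \frac{22}{-322} = 497 \left(- \frac{1}{337}\right) + 22 \left(- \frac{1}{322}\right) = - \frac{497}{337} - \frac{11}{161} = - \frac{83724}{54257}$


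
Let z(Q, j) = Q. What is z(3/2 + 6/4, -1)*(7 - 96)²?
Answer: 23763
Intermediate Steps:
z(3/2 + 6/4, -1)*(7 - 96)² = (3/2 + 6/4)*(7 - 96)² = (3*(½) + 6*(¼))*(-89)² = (3/2 + 3/2)*7921 = 3*7921 = 23763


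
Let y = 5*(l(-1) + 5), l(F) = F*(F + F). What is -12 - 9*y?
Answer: -327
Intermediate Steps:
l(F) = 2*F² (l(F) = F*(2*F) = 2*F²)
y = 35 (y = 5*(2*(-1)² + 5) = 5*(2*1 + 5) = 5*(2 + 5) = 5*7 = 35)
-12 - 9*y = -12 - 9*35 = -12 - 315 = -327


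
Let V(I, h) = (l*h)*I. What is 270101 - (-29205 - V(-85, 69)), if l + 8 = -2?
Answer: 357956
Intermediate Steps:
l = -10 (l = -8 - 2 = -10)
V(I, h) = -10*I*h (V(I, h) = (-10*h)*I = -10*I*h)
270101 - (-29205 - V(-85, 69)) = 270101 - (-29205 - (-10)*(-85)*69) = 270101 - (-29205 - 1*58650) = 270101 - (-29205 - 58650) = 270101 - 1*(-87855) = 270101 + 87855 = 357956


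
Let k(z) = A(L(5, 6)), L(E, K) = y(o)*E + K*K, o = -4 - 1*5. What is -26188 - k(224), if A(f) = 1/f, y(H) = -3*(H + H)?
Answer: -8013529/306 ≈ -26188.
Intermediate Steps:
o = -9 (o = -4 - 5 = -9)
y(H) = -6*H
L(E, K) = K**2 + 54*E (L(E, K) = (-6*(-9))*E + K*K = 54*E + K**2 = K**2 + 54*E)
A(f) = 1/f
k(z) = 1/306 (k(z) = 1/(6**2 + 54*5) = 1/(36 + 270) = 1/306)
-26188 - k(224) = -26188 - 1*1/306 = -26188 - 1/306 = -8013529/306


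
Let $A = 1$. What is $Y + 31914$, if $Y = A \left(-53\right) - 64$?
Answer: $31797$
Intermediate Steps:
$Y = -117$ ($Y = 1 \left(-53\right) - 64 = -53 - 64 = -117$)
$Y + 31914 = -117 + 31914 = 31797$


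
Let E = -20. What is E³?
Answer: -8000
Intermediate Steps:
E³ = (-20)³ = -8000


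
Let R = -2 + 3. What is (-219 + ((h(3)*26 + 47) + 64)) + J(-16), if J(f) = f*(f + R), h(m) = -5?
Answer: 2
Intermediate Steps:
R = 1
J(f) = f*(1 + f) (J(f) = f*(f + 1) = f*(1 + f))
(-219 + ((h(3)*26 + 47) + 64)) + J(-16) = (-219 + ((-5*26 + 47) + 64)) - 16*(1 - 16) = (-219 + ((-130 + 47) + 64)) - 16*(-15) = (-219 + (-83 + 64)) + 240 = (-219 - 19) + 240 = -238 + 240 = 2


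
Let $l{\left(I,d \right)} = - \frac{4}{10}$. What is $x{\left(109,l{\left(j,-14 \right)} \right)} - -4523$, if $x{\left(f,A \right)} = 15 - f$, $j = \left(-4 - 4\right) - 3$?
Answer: $4429$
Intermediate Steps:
$j = -11$ ($j = -8 - 3 = -11$)
$l{\left(I,d \right)} = - \frac{2}{5}$ ($l{\left(I,d \right)} = \left(-4\right) \frac{1}{10} = - \frac{2}{5}$)
$x{\left(109,l{\left(j,-14 \right)} \right)} - -4523 = \left(15 - 109\right) - -4523 = \left(15 - 109\right) + 4523 = -94 + 4523 = 4429$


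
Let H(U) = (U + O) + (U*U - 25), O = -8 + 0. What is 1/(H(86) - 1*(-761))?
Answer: 1/8210 ≈ 0.00012180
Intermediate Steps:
O = -8
H(U) = -33 + U + U**2 (H(U) = (U - 8) + (U*U - 25) = (-8 + U) + (U**2 - 25) = (-8 + U) + (-25 + U**2) = -33 + U + U**2)
1/(H(86) - 1*(-761)) = 1/((-33 + 86 + 86**2) - 1*(-761)) = 1/((-33 + 86 + 7396) + 761) = 1/(7449 + 761) = 1/8210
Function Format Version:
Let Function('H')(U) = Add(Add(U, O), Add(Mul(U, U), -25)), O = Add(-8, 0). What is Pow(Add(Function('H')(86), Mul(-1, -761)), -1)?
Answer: Rational(1, 8210) ≈ 0.00012180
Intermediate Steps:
O = -8
Function('H')(U) = Add(-33, U, Pow(U, 2)) (Function('H')(U) = Add(Add(U, -8), Add(Mul(U, U), -25)) = Add(Add(-8, U), Add(Pow(U, 2), -25)) = Add(Add(-8, U), Add(-25, Pow(U, 2))) = Add(-33, U, Pow(U, 2)))
Pow(Add(Function('H')(86), Mul(-1, -761)), -1) = Pow(Add(Add(-33, 86, Pow(86, 2)), Mul(-1, -761)), -1) = Pow(Add(Add(-33, 86, 7396), 761), -1) = Pow(Add(7449, 761), -1) = Pow(8210, -1) = Rational(1, 8210)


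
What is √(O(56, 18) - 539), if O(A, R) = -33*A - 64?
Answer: I*√2451 ≈ 49.508*I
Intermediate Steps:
O(A, R) = -64 - 33*A
√(O(56, 18) - 539) = √((-64 - 33*56) - 539) = √((-64 - 1848) - 539) = √(-1912 - 539) = √(-2451) = I*√2451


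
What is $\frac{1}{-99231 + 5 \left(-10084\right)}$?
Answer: $- \frac{1}{149651} \approx -6.6822 \cdot 10^{-6}$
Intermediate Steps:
$\frac{1}{-99231 + 5 \left(-10084\right)} = \frac{1}{-99231 - 50420} = \frac{1}{-149651} = - \frac{1}{149651}$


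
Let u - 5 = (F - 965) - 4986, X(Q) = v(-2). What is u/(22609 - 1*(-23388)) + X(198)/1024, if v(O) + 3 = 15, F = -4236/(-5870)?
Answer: -4062040767/34560305920 ≈ -0.11753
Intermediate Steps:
F = 2118/2935 (F = -4236*(-1/5870) = 2118/2935 ≈ 0.72164)
v(O) = 12 (v(O) = -3 + 15 = 12)
X(Q) = 12
u = -17449392/2935 (u = 5 + ((2118/2935 - 965) - 4986) = 5 + (-2830157/2935 - 4986) = 5 - 17464067/2935 = -17449392/2935 ≈ -5945.3)
u/(22609 - 1*(-23388)) + X(198)/1024 = -17449392/(2935*(22609 - 1*(-23388))) + 12/1024 = -17449392/(2935*(22609 + 23388)) + 12*(1/1024) = -17449392/2935/45997 + 3/256 = -17449392/2935*1/45997 + 3/256 = -17449392/135001195 + 3/256 = -4062040767/34560305920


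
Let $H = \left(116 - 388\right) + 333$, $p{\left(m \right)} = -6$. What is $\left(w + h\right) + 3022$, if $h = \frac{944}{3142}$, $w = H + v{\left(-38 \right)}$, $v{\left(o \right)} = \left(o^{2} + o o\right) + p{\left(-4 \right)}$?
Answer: $\frac{9371487}{1571} \approx 5965.3$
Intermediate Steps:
$H = 61$ ($H = -272 + 333 = 61$)
$v{\left(o \right)} = -6 + 2 o^{2}$ ($v{\left(o \right)} = \left(o^{2} + o o\right) - 6 = \left(o^{2} + o^{2}\right) - 6 = 2 o^{2} - 6 = -6 + 2 o^{2}$)
$w = 2943$ ($w = 61 - \left(6 - 2 \left(-38\right)^{2}\right) = 61 + \left(-6 + 2 \cdot 1444\right) = 61 + \left(-6 + 2888\right) = 61 + 2882 = 2943$)
$h = \frac{472}{1571}$ ($h = 944 \cdot \frac{1}{3142} = \frac{472}{1571} \approx 0.30045$)
$\left(w + h\right) + 3022 = \left(2943 + \frac{472}{1571}\right) + 3022 = \frac{4623925}{1571} + 3022 = \frac{9371487}{1571}$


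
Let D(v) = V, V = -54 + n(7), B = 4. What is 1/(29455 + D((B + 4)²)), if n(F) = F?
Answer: 1/29408 ≈ 3.4004e-5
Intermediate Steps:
V = -47 (V = -54 + 7 = -47)
D(v) = -47
1/(29455 + D((B + 4)²)) = 1/(29455 - 47) = 1/29408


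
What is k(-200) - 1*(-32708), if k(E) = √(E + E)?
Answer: 32708 + 20*I ≈ 32708.0 + 20.0*I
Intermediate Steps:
k(E) = √2*√E (k(E) = √(2*E) = √2*√E)
k(-200) - 1*(-32708) = √2*√(-200) - 1*(-32708) = √2*(10*I*√2) + 32708 = 20*I + 32708 = 32708 + 20*I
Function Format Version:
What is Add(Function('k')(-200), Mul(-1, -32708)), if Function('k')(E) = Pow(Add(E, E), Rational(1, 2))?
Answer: Add(32708, Mul(20, I)) ≈ Add(32708., Mul(20.000, I))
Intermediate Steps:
Function('k')(E) = Mul(Pow(2, Rational(1, 2)), Pow(E, Rational(1, 2))) (Function('k')(E) = Pow(Mul(2, E), Rational(1, 2)) = Mul(Pow(2, Rational(1, 2)), Pow(E, Rational(1, 2))))
Add(Function('k')(-200), Mul(-1, -32708)) = Add(Mul(Pow(2, Rational(1, 2)), Pow(-200, Rational(1, 2))), Mul(-1, -32708)) = Add(Mul(Pow(2, Rational(1, 2)), Mul(10, I, Pow(2, Rational(1, 2)))), 32708) = Add(Mul(20, I), 32708) = Add(32708, Mul(20, I))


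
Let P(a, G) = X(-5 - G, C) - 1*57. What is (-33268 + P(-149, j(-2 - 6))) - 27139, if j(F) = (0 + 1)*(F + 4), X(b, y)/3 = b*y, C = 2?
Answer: -60470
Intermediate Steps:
X(b, y) = 3*b*y (X(b, y) = 3*(b*y) = 3*b*y)
j(F) = 4 + F (j(F) = 1*(4 + F) = 4 + F)
P(a, G) = -87 - 6*G (P(a, G) = 3*(-5 - G)*2 - 1*57 = (-30 - 6*G) - 57 = -87 - 6*G)
(-33268 + P(-149, j(-2 - 6))) - 27139 = (-33268 + (-87 - 6*(4 + (-2 - 6)))) - 27139 = (-33268 + (-87 - 6*(4 - 8))) - 27139 = (-33268 + (-87 - 6*(-4))) - 27139 = (-33268 + (-87 + 24)) - 27139 = (-33268 - 63) - 27139 = -33331 - 27139 = -60470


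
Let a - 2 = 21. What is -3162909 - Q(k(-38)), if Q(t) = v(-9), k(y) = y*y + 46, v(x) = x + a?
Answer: -3162923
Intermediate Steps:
a = 23 (a = 2 + 21 = 23)
v(x) = 23 + x (v(x) = x + 23 = 23 + x)
k(y) = 46 + y² (k(y) = y² + 46 = 46 + y²)
Q(t) = 14 (Q(t) = 23 - 9 = 14)
-3162909 - Q(k(-38)) = -3162909 - 1*14 = -3162909 - 14 = -3162923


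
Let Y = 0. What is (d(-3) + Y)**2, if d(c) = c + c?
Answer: 36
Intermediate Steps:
d(c) = 2*c
(d(-3) + Y)**2 = (2*(-3) + 0)**2 = (-6 + 0)**2 = (-6)**2 = 36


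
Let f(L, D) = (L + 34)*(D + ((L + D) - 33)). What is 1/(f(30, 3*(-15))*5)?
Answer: -1/29760 ≈ -3.3602e-5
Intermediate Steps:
f(L, D) = (34 + L)*(-33 + L + 2*D) (f(L, D) = (34 + L)*(D + ((D + L) - 33)) = (34 + L)*(D + (-33 + D + L)) = (34 + L)*(-33 + L + 2*D))
1/(f(30, 3*(-15))*5) = 1/((-1122 + 30 + 30² + 68*(3*(-15)) + 2*(3*(-15))*30)*5) = 1/((-1122 + 30 + 900 + 68*(-45) + 2*(-45)*30)*5) = 1/((-1122 + 30 + 900 - 3060 - 2700)*5) = 1/(-5952*5) = 1/(-29760) = -1/29760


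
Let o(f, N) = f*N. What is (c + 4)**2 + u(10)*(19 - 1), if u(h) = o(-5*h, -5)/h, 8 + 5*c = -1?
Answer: 11371/25 ≈ 454.84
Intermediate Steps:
c = -9/5 (c = -8/5 + (1/5)*(-1) = -8/5 - 1/5 = -9/5 ≈ -1.8000)
o(f, N) = N*f
u(h) = 25 (u(h) = (-(-25)*h)/h = (25*h)/h = 25)
(c + 4)**2 + u(10)*(19 - 1) = (-9/5 + 4)**2 + 25*(19 - 1) = (11/5)**2 + 25*18 = 121/25 + 450 = 11371/25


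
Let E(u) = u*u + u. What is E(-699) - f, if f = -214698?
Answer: 702600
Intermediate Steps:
E(u) = u + u² (E(u) = u² + u = u + u²)
E(-699) - f = -699*(1 - 699) - 1*(-214698) = -699*(-698) + 214698 = 487902 + 214698 = 702600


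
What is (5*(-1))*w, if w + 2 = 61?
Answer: -295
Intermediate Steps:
w = 59 (w = -2 + 61 = 59)
(5*(-1))*w = (5*(-1))*59 = -5*59 = -295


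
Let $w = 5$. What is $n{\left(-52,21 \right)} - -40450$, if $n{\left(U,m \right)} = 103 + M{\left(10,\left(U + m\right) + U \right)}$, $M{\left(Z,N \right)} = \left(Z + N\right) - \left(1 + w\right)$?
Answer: $40474$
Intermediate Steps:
$M{\left(Z,N \right)} = -6 + N + Z$ ($M{\left(Z,N \right)} = \left(Z + N\right) - 6 = \left(N + Z\right) - 6 = -6 + N + Z$)
$n{\left(U,m \right)} = 107 + m + 2 U$ ($n{\left(U,m \right)} = 103 + \left(-6 + \left(\left(U + m\right) + U\right) + 10\right) = 103 + \left(-6 + \left(m + 2 U\right) + 10\right) = 103 + \left(4 + m + 2 U\right) = 107 + m + 2 U$)
$n{\left(-52,21 \right)} - -40450 = \left(107 + 21 + 2 \left(-52\right)\right) - -40450 = \left(107 + 21 - 104\right) + 40450 = 24 + 40450 = 40474$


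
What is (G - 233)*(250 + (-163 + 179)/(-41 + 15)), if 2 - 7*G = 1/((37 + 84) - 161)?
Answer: -105622739/1820 ≈ -58035.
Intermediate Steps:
G = 81/280 (G = 2/7 - 1/(7*((37 + 84) - 161)) = 2/7 - 1/(7*(121 - 161)) = 2/7 - 1/7/(-40) = 2/7 - 1/7*(-1/40) = 2/7 + 1/280 = 81/280 ≈ 0.28929)
(G - 233)*(250 + (-163 + 179)/(-41 + 15)) = (81/280 - 233)*(250 + (-163 + 179)/(-41 + 15)) = -65159*(250 + 16/(-26))/280 = -65159*(250 + 16*(-1/26))/280 = -65159*(250 - 8/13)/280 = -65159/280*3242/13 = -105622739/1820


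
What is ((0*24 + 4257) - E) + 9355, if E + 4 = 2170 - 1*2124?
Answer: 13570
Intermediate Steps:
E = 42 (E = -4 + (2170 - 1*2124) = -4 + (2170 - 2124) = -4 + 46 = 42)
((0*24 + 4257) - E) + 9355 = ((0*24 + 4257) - 1*42) + 9355 = ((0 + 4257) - 42) + 9355 = (4257 - 42) + 9355 = 4215 + 9355 = 13570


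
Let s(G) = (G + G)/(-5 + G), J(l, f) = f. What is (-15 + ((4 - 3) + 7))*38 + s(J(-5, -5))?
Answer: -265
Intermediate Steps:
s(G) = 2*G/(-5 + G) (s(G) = (2*G)/(-5 + G) = 2*G/(-5 + G))
(-15 + ((4 - 3) + 7))*38 + s(J(-5, -5)) = (-15 + ((4 - 3) + 7))*38 + 2*(-5)/(-5 - 5) = (-15 + (1 + 7))*38 + 2*(-5)/(-10) = (-15 + 8)*38 + 2*(-5)*(-⅒) = -7*38 + 1 = -266 + 1 = -265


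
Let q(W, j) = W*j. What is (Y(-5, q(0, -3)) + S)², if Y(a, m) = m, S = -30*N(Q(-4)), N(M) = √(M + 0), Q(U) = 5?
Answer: 4500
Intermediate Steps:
N(M) = √M
S = -30*√5 ≈ -67.082
(Y(-5, q(0, -3)) + S)² = (0*(-3) - 30*√5)² = (0 - 30*√5)² = (-30*√5)² = 4500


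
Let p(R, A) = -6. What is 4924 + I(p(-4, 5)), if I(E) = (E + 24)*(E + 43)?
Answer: 5590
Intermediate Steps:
I(E) = (24 + E)*(43 + E)
4924 + I(p(-4, 5)) = 4924 + (1032 + (-6)² + 67*(-6)) = 4924 + (1032 + 36 - 402) = 4924 + 666 = 5590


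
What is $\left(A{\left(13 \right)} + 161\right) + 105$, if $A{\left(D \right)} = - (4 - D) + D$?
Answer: $288$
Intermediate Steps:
$A{\left(D \right)} = -4 + 2 D$ ($A{\left(D \right)} = \left(-4 + D\right) + D = -4 + 2 D$)
$\left(A{\left(13 \right)} + 161\right) + 105 = \left(\left(-4 + 2 \cdot 13\right) + 161\right) + 105 = \left(\left(-4 + 26\right) + 161\right) + 105 = \left(22 + 161\right) + 105 = 183 + 105 = 288$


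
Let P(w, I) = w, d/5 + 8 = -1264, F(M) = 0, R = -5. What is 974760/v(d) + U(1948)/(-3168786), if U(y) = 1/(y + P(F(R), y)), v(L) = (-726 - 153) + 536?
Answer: -6016993778969623/2117268728904 ≈ -2841.9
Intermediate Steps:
d = -6360 (d = -40 + 5*(-1264) = -40 - 6320 = -6360)
v(L) = -343 (v(L) = -879 + 536 = -343)
U(y) = 1/y (U(y) = 1/(y + 0) = 1/y)
974760/v(d) + U(1948)/(-3168786) = 974760/(-343) + 1/(1948*(-3168786)) = 974760*(-1/343) + (1/1948)*(-1/3168786) = -974760/343 - 1/6172795128 = -6016993778969623/2117268728904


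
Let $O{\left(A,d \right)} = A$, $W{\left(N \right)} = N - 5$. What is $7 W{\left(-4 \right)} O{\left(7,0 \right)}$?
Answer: $-441$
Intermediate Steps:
$W{\left(N \right)} = -5 + N$
$7 W{\left(-4 \right)} O{\left(7,0 \right)} = 7 \left(-5 - 4\right) 7 = 7 \left(-9\right) 7 = \left(-63\right) 7 = -441$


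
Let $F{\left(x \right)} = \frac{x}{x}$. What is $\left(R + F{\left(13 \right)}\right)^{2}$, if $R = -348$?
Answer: $120409$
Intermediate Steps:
$F{\left(x \right)} = 1$
$\left(R + F{\left(13 \right)}\right)^{2} = \left(-348 + 1\right)^{2} = \left(-347\right)^{2} = 120409$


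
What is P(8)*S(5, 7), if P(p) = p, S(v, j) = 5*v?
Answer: 200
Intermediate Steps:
P(8)*S(5, 7) = 8*(5*5) = 8*25 = 200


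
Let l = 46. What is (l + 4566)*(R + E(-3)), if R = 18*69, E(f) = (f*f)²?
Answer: 6101676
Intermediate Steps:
E(f) = f⁴ (E(f) = (f²)² = f⁴)
R = 1242
(l + 4566)*(R + E(-3)) = (46 + 4566)*(1242 + (-3)⁴) = 4612*(1242 + 81) = 4612*1323 = 6101676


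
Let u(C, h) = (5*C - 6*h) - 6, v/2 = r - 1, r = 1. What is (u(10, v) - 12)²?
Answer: 1024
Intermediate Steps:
v = 0 (v = 2*(1 - 1) = 2*0 = 0)
u(C, h) = -6 - 6*h + 5*C (u(C, h) = (-6*h + 5*C) - 6 = -6 - 6*h + 5*C)
(u(10, v) - 12)² = ((-6 - 6*0 + 5*10) - 12)² = ((-6 + 0 + 50) - 12)² = (44 - 12)² = 32² = 1024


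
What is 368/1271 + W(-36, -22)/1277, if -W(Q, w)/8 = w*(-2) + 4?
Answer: -18128/1623067 ≈ -0.011169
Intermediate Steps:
W(Q, w) = -32 + 16*w (W(Q, w) = -8*(w*(-2) + 4) = -8*(-2*w + 4) = -8*(4 - 2*w) = -32 + 16*w)
368/1271 + W(-36, -22)/1277 = 368/1271 + (-32 + 16*(-22))/1277 = 368*(1/1271) + (-32 - 352)*(1/1277) = 368/1271 - 384*1/1277 = 368/1271 - 384/1277 = -18128/1623067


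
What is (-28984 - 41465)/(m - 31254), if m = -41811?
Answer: 23483/24355 ≈ 0.96420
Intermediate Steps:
(-28984 - 41465)/(m - 31254) = (-28984 - 41465)/(-41811 - 31254) = -70449/(-73065) = -70449*(-1/73065) = 23483/24355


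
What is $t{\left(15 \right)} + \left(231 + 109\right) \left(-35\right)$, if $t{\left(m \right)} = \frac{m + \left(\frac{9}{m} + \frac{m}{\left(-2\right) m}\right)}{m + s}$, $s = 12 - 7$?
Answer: $- \frac{2379849}{200} \approx -11899.0$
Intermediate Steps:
$s = 5$
$t{\left(m \right)} = \frac{- \frac{1}{2} + m + \frac{9}{m}}{5 + m}$ ($t{\left(m \right)} = \frac{m + \left(\frac{9}{m} + \frac{m}{\left(-2\right) m}\right)}{m + 5} = \frac{m + \left(\frac{9}{m} + m \left(- \frac{1}{2 m}\right)\right)}{5 + m} = \frac{m - \left(\frac{1}{2} - \frac{9}{m}\right)}{5 + m} = \frac{- \frac{1}{2} + m + \frac{9}{m}}{5 + m}$)
$t{\left(15 \right)} + \left(231 + 109\right) \left(-35\right) = \frac{9 + 15^{2} - \frac{15}{2}}{15 \left(5 + 15\right)} + \left(231 + 109\right) \left(-35\right) = \frac{9 + 225 - \frac{15}{2}}{15 \cdot 20} + 340 \left(-35\right) = \frac{1}{15} \cdot \frac{1}{20} \cdot \frac{453}{2} - 11900 = \frac{151}{200} - 11900 = - \frac{2379849}{200}$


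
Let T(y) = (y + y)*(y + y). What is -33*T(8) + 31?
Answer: -8417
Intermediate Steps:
T(y) = 4*y² (T(y) = (2*y)*(2*y) = 4*y²)
-33*T(8) + 31 = -132*8² + 31 = -132*64 + 31 = -33*256 + 31 = -8448 + 31 = -8417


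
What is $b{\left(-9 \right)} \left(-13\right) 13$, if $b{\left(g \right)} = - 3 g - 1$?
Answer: $-4394$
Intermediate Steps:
$b{\left(g \right)} = -1 - 3 g$
$b{\left(-9 \right)} \left(-13\right) 13 = \left(-1 - -27\right) \left(-13\right) 13 = \left(-1 + 27\right) \left(-13\right) 13 = 26 \left(-13\right) 13 = \left(-338\right) 13 = -4394$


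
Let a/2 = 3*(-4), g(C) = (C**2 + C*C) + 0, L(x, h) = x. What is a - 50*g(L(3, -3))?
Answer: -924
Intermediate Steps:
g(C) = 2*C**2 (g(C) = (C**2 + C**2) + 0 = 2*C**2 + 0 = 2*C**2)
a = -24 (a = 2*(3*(-4)) = 2*(-12) = -24)
a - 50*g(L(3, -3)) = -24 - 100*3**2 = -24 - 100*9 = -24 - 50*18 = -24 - 900 = -924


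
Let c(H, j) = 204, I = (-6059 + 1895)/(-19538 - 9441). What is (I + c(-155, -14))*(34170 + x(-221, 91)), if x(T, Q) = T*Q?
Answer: 83171356920/28979 ≈ 2.8701e+6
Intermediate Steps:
I = 4164/28979 (I = -4164/(-28979) = -4164*(-1/28979) = 4164/28979 ≈ 0.14369)
x(T, Q) = Q*T
(I + c(-155, -14))*(34170 + x(-221, 91)) = (4164/28979 + 204)*(34170 + 91*(-221)) = 5915880*(34170 - 20111)/28979 = (5915880/28979)*14059 = 83171356920/28979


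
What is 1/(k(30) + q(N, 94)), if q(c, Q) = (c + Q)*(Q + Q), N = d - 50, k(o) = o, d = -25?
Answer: 1/3602 ≈ 0.00027762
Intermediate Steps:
N = -75 (N = -25 - 50 = -75)
q(c, Q) = 2*Q*(Q + c) (q(c, Q) = (Q + c)*(2*Q) = 2*Q*(Q + c))
1/(k(30) + q(N, 94)) = 1/(30 + 2*94*(94 - 75)) = 1/(30 + 2*94*19) = 1/(30 + 3572) = 1/3602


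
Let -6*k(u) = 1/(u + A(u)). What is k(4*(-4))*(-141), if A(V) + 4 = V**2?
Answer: 47/472 ≈ 0.099576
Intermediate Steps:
A(V) = -4 + V**2
k(u) = -1/(6*(-4 + u + u**2)) (k(u) = -1/(6*(u + (-4 + u**2))) = -1/(6*(-4 + u + u**2)))
k(4*(-4))*(-141) = -1/(-24 + 6*(4*(-4)) + 6*(4*(-4))**2)*(-141) = -1/(-24 + 6*(-16) + 6*(-16)**2)*(-141) = -1/(-24 - 96 + 6*256)*(-141) = -1/(-24 - 96 + 1536)*(-141) = -1/1416*(-141) = 47/472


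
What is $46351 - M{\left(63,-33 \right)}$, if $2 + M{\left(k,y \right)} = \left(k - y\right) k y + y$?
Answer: $245970$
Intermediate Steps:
$M{\left(k,y \right)} = -2 + y + k y \left(k - y\right)$ ($M{\left(k,y \right)} = -2 + \left(\left(k - y\right) k y + y\right) = -2 + \left(k \left(k - y\right) y + y\right) = -2 + \left(k y \left(k - y\right) + y\right) = -2 + \left(y + k y \left(k - y\right)\right) = -2 + y + k y \left(k - y\right)$)
$46351 - M{\left(63,-33 \right)} = 46351 - \left(-2 - 33 - 33 \cdot 63^{2} - 63 \left(-33\right)^{2}\right) = 46351 - \left(-2 - 33 - 130977 - 63 \cdot 1089\right) = 46351 - \left(-2 - 33 - 130977 - 68607\right) = 46351 - -199619 = 46351 + 199619 = 245970$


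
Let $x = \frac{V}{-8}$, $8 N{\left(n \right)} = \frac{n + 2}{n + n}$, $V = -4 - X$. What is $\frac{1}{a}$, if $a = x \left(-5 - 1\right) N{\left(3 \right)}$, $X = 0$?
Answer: $- \frac{16}{5} \approx -3.2$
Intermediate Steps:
$V = -4$ ($V = -4 - 0 = -4 + 0 = -4$)
$N{\left(n \right)} = \frac{2 + n}{16 n}$ ($N{\left(n \right)} = \frac{\left(n + 2\right) \frac{1}{n + n}}{8} = \frac{\left(2 + n\right) \frac{1}{2 n}}{8} = \frac{\frac{1}{2} \frac{1}{n} \left(2 + n\right)}{8} = \frac{2 + n}{16 n}$)
$x = \frac{1}{2}$ ($x = - \frac{4}{-8} = \left(-4\right) \left(- \frac{1}{8}\right) = \frac{1}{2} \approx 0.5$)
$a = - \frac{5}{16}$ ($a = \frac{\left(-5 - 1\right) \frac{2 + 3}{16 \cdot 3}}{2} = \frac{\left(-6\right) \frac{1}{16} \cdot \frac{1}{3} \cdot 5}{2} = \frac{\left(-6\right) \frac{5}{48}}{2} = \frac{1}{2} \left(- \frac{5}{8}\right) = - \frac{5}{16} \approx -0.3125$)
$\frac{1}{a} = \frac{1}{- \frac{5}{16}} = - \frac{16}{5}$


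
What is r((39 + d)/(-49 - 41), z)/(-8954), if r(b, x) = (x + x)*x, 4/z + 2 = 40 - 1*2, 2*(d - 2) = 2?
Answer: -1/362637 ≈ -2.7576e-6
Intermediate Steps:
d = 3 (d = 2 + (1/2)*2 = 2 + 1 = 3)
z = 1/9 (z = 4/(-2 + (40 - 1*2)) = 4/(-2 + (40 - 2)) = 4/(-2 + 38) = 4/36 = 4*(1/36) = 1/9 ≈ 0.11111)
r(b, x) = 2*x**2 (r(b, x) = (2*x)*x = 2*x**2)
r((39 + d)/(-49 - 41), z)/(-8954) = (2*(1/9)**2)/(-8954) = (2*(1/81))*(-1/8954) = (2/81)*(-1/8954) = -1/362637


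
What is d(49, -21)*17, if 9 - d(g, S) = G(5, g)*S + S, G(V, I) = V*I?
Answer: 87975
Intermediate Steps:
G(V, I) = I*V
d(g, S) = 9 - S - 5*S*g (d(g, S) = 9 - ((g*5)*S + S) = 9 - ((5*g)*S + S) = 9 - (5*S*g + S) = 9 - (S + 5*S*g) = 9 + (-S - 5*S*g) = 9 - S - 5*S*g)
d(49, -21)*17 = (9 - 1*(-21) - 5*(-21)*49)*17 = (9 + 21 + 5145)*17 = 5175*17 = 87975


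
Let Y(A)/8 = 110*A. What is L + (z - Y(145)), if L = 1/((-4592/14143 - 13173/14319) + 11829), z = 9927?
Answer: -93953320578788707/798427172302 ≈ -1.1767e+5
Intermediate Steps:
Y(A) = 880*A (Y(A) = 8*(110*A) = 880*A)
L = 67504539/798427172302 (L = 1/((-4592*1/14143 - 13173*1/14319) + 11829) = 1/((-4592/14143 - 4391/4773) + 11829) = 1/(-84019529/67504539 + 11829) = 1/(798427172302/67504539) = 67504539/798427172302 ≈ 8.4547e-5)
L + (z - Y(145)) = 67504539/798427172302 + (9927 - 880*145) = 67504539/798427172302 + (9927 - 1*127600) = 67504539/798427172302 + (9927 - 127600) = 67504539/798427172302 - 117673 = -93953320578788707/798427172302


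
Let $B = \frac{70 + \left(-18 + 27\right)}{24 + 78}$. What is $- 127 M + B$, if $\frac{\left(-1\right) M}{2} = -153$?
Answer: $- \frac{3963845}{102} \approx -38861.0$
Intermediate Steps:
$B = \frac{79}{102}$ ($B = \frac{70 + 9}{102} = 79 \cdot \frac{1}{102} = \frac{79}{102} \approx 0.77451$)
$M = 306$ ($M = \left(-2\right) \left(-153\right) = 306$)
$- 127 M + B = \left(-127\right) 306 + \frac{79}{102} = -38862 + \frac{79}{102} = - \frac{3963845}{102}$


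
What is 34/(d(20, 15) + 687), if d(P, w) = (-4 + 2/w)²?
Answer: 7650/157939 ≈ 0.048436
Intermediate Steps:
34/(d(20, 15) + 687) = 34/(4*(-1 + 2*15)²/15² + 687) = 34/(4*(1/225)*(-1 + 30)² + 687) = 34/(4*(1/225)*29² + 687) = 34/(4*(1/225)*841 + 687) = 34/(3364/225 + 687) = 34/(157939/225) = 34*(225/157939) = 7650/157939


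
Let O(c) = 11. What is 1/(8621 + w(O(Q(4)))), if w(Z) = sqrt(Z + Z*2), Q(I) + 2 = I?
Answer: 8621/74321608 - sqrt(33)/74321608 ≈ 0.00011592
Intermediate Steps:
Q(I) = -2 + I
w(Z) = sqrt(3)*sqrt(Z) (w(Z) = sqrt(Z + 2*Z) = sqrt(3*Z) = sqrt(3)*sqrt(Z))
1/(8621 + w(O(Q(4)))) = 1/(8621 + sqrt(3)*sqrt(11)) = 1/(8621 + sqrt(33))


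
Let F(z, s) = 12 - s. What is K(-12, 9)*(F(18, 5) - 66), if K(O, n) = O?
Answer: 708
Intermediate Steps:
K(-12, 9)*(F(18, 5) - 66) = -12*((12 - 1*5) - 66) = -12*((12 - 5) - 66) = -12*(7 - 66) = -12*(-59) = 708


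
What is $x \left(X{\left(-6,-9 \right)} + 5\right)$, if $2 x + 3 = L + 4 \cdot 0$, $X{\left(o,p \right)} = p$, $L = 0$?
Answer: $6$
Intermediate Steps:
$x = - \frac{3}{2}$ ($x = - \frac{3}{2} + \frac{0 + 4 \cdot 0}{2} = - \frac{3}{2} + \frac{0 + 0}{2} = - \frac{3}{2} + \frac{1}{2} \cdot 0 = - \frac{3}{2} + 0 = - \frac{3}{2} \approx -1.5$)
$x \left(X{\left(-6,-9 \right)} + 5\right) = - \frac{3 \left(-9 + 5\right)}{2} = \left(- \frac{3}{2}\right) \left(-4\right) = 6$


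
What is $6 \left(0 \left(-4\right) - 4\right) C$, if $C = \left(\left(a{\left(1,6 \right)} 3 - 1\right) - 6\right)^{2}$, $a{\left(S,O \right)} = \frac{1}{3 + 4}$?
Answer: $- \frac{50784}{49} \approx -1036.4$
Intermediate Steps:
$a{\left(S,O \right)} = \frac{1}{7}$
$C = \frac{2116}{49}$ ($C = \left(\left(\frac{1}{7} \cdot 3 - 1\right) - 6\right)^{2} = \left(\left(\frac{3}{7} - 1\right) - 6\right)^{2} = \left(- \frac{4}{7} - 6\right)^{2} = \left(- \frac{46}{7}\right)^{2} = \frac{2116}{49} \approx 43.184$)
$6 \left(0 \left(-4\right) - 4\right) C = 6 \left(0 \left(-4\right) - 4\right) \frac{2116}{49} = 6 \left(0 - 4\right) \frac{2116}{49} = 6 \left(-4\right) \frac{2116}{49} = \left(-24\right) \frac{2116}{49} = - \frac{50784}{49}$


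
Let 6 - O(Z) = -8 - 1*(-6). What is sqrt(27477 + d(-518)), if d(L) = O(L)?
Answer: sqrt(27485) ≈ 165.79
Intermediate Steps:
O(Z) = 8 (O(Z) = 6 - (-8 - 1*(-6)) = 6 - (-8 + 6) = 6 - 1*(-2) = 6 + 2 = 8)
d(L) = 8
sqrt(27477 + d(-518)) = sqrt(27477 + 8) = sqrt(27485)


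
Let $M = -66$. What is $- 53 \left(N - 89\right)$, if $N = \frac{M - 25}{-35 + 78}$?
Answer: $\frac{207654}{43} \approx 4829.2$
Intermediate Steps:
$N = - \frac{91}{43}$ ($N = \frac{-66 - 25}{-35 + 78} = - \frac{91}{43} \approx -2.1163$)
$- 53 \left(N - 89\right) = - 53 \left(- \frac{91}{43} - 89\right) = \left(-53\right) \left(- \frac{3918}{43}\right) = \frac{207654}{43}$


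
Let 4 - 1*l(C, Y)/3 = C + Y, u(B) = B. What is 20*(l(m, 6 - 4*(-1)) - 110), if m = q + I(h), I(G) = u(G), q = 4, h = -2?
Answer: -2680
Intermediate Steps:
I(G) = G
m = 2 (m = 4 - 2 = 2)
l(C, Y) = 12 - 3*C - 3*Y (l(C, Y) = 12 - 3*(C + Y) = 12 + (-3*C - 3*Y) = 12 - 3*C - 3*Y)
20*(l(m, 6 - 4*(-1)) - 110) = 20*((12 - 3*2 - 3*(6 - 4*(-1))) - 110) = 20*((12 - 6 - 3*(6 + 4)) - 110) = 20*((12 - 6 - 3*10) - 110) = 20*((12 - 6 - 30) - 110) = 20*(-24 - 110) = 20*(-134) = -2680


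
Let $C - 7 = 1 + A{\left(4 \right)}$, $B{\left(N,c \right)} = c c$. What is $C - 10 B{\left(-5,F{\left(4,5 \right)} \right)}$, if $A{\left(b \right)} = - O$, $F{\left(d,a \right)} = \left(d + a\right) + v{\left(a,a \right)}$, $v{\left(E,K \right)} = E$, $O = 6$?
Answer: $-1958$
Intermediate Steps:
$F{\left(d,a \right)} = d + 2 a$ ($F{\left(d,a \right)} = \left(d + a\right) + a = \left(a + d\right) + a = d + 2 a$)
$A{\left(b \right)} = -6$ ($A{\left(b \right)} = \left(-1\right) 6 = -6$)
$B{\left(N,c \right)} = c^{2}$
$C = 2$ ($C = 7 + \left(1 - 6\right) = 7 - 5 = 2$)
$C - 10 B{\left(-5,F{\left(4,5 \right)} \right)} = 2 - 10 \left(4 + 2 \cdot 5\right)^{2} = 2 - 10 \left(4 + 10\right)^{2} = 2 - 10 \cdot 14^{2} = 2 - 1960 = -1958$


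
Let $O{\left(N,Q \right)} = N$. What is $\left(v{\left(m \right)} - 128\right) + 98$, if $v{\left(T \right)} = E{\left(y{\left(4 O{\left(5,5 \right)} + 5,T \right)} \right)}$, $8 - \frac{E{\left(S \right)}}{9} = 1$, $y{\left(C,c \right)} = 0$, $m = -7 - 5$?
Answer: $33$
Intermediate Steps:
$m = -12$ ($m = -7 - 5 = -12$)
$E{\left(S \right)} = 63$ ($E{\left(S \right)} = 72 - 9 = 63$)
$v{\left(T \right)} = 63$
$\left(v{\left(m \right)} - 128\right) + 98 = \left(63 - 128\right) + 98 = -65 + 98 = 33$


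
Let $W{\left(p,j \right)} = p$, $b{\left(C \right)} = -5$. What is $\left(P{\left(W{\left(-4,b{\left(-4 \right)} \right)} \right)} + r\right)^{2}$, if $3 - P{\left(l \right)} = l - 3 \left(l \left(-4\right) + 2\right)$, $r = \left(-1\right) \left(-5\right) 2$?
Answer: $5041$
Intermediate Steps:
$r = 10$ ($r = 5 \cdot 2 = 10$)
$P{\left(l \right)} = 9 - 13 l$ ($P{\left(l \right)} = 3 - \left(l - 3 \left(l \left(-4\right) + 2\right)\right) = 3 - \left(l - 3 \left(- 4 l + 2\right)\right) = 3 - \left(l - 3 \left(2 - 4 l\right)\right) = 3 - \left(l + \left(-6 + 12 l\right)\right) = 3 - \left(-6 + 13 l\right) = 9 - 13 l$)
$\left(P{\left(W{\left(-4,b{\left(-4 \right)} \right)} \right)} + r\right)^{2} = \left(\left(9 - -52\right) + 10\right)^{2} = \left(\left(9 + 52\right) + 10\right)^{2} = \left(61 + 10\right)^{2} = 71^{2} = 5041$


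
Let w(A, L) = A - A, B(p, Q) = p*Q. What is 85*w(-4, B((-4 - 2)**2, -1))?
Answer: 0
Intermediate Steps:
B(p, Q) = Q*p
w(A, L) = 0
85*w(-4, B((-4 - 2)**2, -1)) = 85*0 = 0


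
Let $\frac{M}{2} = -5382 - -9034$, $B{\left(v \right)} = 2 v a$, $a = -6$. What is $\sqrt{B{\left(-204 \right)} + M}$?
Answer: $2 \sqrt{2438} \approx 98.752$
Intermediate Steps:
$B{\left(v \right)} = - 12 v$ ($B{\left(v \right)} = 2 v \left(-6\right) = - 12 v$)
$M = 7304$ ($M = 2 \left(-5382 - -9034\right) = 2 \left(-5382 + 9034\right) = 2 \cdot 3652 = 7304$)
$\sqrt{B{\left(-204 \right)} + M} = \sqrt{\left(-12\right) \left(-204\right) + 7304} = \sqrt{2448 + 7304} = \sqrt{9752} = 2 \sqrt{2438}$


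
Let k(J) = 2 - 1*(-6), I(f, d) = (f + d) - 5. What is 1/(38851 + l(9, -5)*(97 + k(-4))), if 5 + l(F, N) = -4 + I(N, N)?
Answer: 1/36331 ≈ 2.7525e-5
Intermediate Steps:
I(f, d) = -5 + d + f (I(f, d) = (d + f) - 5 = -5 + d + f)
k(J) = 8 (k(J) = 2 + 6 = 8)
l(F, N) = -14 + 2*N (l(F, N) = -5 + (-4 + (-5 + N + N)) = -5 + (-4 + (-5 + 2*N)) = -5 + (-9 + 2*N) = -14 + 2*N)
1/(38851 + l(9, -5)*(97 + k(-4))) = 1/(38851 + (-14 + 2*(-5))*(97 + 8)) = 1/(38851 + (-14 - 10)*105) = 1/(38851 - 24*105) = 1/(38851 - 2520) = 1/36331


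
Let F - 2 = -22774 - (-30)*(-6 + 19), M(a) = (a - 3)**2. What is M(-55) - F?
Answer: 25746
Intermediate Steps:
M(a) = (-3 + a)**2
F = -22382 (F = 2 + (-22774 - (-30)*(-6 + 19)) = 2 + (-22774 - (-30)*13) = 2 + (-22774 - 1*(-390)) = 2 + (-22774 + 390) = 2 - 22384 = -22382)
M(-55) - F = (-3 - 55)**2 - 1*(-22382) = (-58)**2 + 22382 = 3364 + 22382 = 25746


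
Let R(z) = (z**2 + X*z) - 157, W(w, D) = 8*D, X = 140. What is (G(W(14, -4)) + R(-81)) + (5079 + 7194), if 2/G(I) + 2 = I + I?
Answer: 242120/33 ≈ 7337.0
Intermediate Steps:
G(I) = 2/(-2 + 2*I) (G(I) = 2/(-2 + (I + I)) = 2/(-2 + 2*I))
R(z) = -157 + z**2 + 140*z (R(z) = (z**2 + 140*z) - 157 = -157 + z**2 + 140*z)
(G(W(14, -4)) + R(-81)) + (5079 + 7194) = (1/(-1 + 8*(-4)) + (-157 + (-81)**2 + 140*(-81))) + (5079 + 7194) = (1/(-1 - 32) + (-157 + 6561 - 11340)) + 12273 = (1/(-33) - 4936) + 12273 = (-1/33 - 4936) + 12273 = -162889/33 + 12273 = 242120/33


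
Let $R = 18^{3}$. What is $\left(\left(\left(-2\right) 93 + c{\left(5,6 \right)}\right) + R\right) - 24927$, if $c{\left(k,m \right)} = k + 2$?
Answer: $-19274$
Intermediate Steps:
$c{\left(k,m \right)} = 2 + k$
$R = 5832$
$\left(\left(\left(-2\right) 93 + c{\left(5,6 \right)}\right) + R\right) - 24927 = \left(\left(\left(-2\right) 93 + \left(2 + 5\right)\right) + 5832\right) - 24927 = \left(\left(-186 + 7\right) + 5832\right) - 24927 = \left(-179 + 5832\right) - 24927 = 5653 - 24927 = -19274$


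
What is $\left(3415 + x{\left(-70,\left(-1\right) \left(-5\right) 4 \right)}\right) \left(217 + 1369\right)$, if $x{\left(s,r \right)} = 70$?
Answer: $5527210$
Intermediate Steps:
$\left(3415 + x{\left(-70,\left(-1\right) \left(-5\right) 4 \right)}\right) \left(217 + 1369\right) = \left(3415 + 70\right) \left(217 + 1369\right) = 3485 \cdot 1586 = 5527210$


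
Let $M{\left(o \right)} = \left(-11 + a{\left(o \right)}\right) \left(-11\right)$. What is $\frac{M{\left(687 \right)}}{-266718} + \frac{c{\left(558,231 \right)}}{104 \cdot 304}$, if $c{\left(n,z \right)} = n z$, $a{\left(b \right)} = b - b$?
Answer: $\frac{8593897807}{2108139072} \approx 4.0765$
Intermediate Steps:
$a{\left(b \right)} = 0$
$M{\left(o \right)} = 121$ ($M{\left(o \right)} = \left(-11 + 0\right) \left(-11\right) = \left(-11\right) \left(-11\right) = 121$)
$\frac{M{\left(687 \right)}}{-266718} + \frac{c{\left(558,231 \right)}}{104 \cdot 304} = \frac{121}{-266718} + \frac{558 \cdot 231}{104 \cdot 304} = 121 \left(- \frac{1}{266718}\right) + \frac{128898}{31616} = - \frac{121}{266718} + 128898 \cdot \frac{1}{31616} = - \frac{121}{266718} + \frac{64449}{15808} = \frac{8593897807}{2108139072}$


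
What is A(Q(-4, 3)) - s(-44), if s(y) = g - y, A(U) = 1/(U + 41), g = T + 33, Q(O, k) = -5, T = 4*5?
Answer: -3491/36 ≈ -96.972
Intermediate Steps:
T = 20
g = 53 (g = 20 + 33 = 53)
A(U) = 1/(41 + U)
s(y) = 53 - y
A(Q(-4, 3)) - s(-44) = 1/(41 - 5) - (53 - 1*(-44)) = 1/36 - (53 + 44) = 1/36 - 1*97 = 1/36 - 97 = -3491/36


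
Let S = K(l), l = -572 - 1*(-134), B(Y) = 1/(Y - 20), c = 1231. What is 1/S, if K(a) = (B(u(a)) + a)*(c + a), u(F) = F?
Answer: -458/159079765 ≈ -2.8791e-6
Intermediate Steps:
B(Y) = 1/(-20 + Y)
l = -438 (l = -572 + 134 = -438)
K(a) = (1231 + a)*(a + 1/(-20 + a)) (K(a) = (1/(-20 + a) + a)*(1231 + a) = (a + 1/(-20 + a))*(1231 + a) = (1231 + a)*(a + 1/(-20 + a)))
S = -159079765/458 (S = (1231 - 438 - 438*(-20 - 438)*(1231 - 438))/(-20 - 438) = (1231 - 438 - 438*(-458)*793)/(-458) = -(1231 - 438 + 159078972)/458 = -1/458*159079765 = -159079765/458 ≈ -3.4734e+5)
1/S = 1/(-159079765/458) = -458/159079765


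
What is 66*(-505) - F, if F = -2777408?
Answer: 2744078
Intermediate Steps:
66*(-505) - F = 66*(-505) - 1*(-2777408) = -33330 + 2777408 = 2744078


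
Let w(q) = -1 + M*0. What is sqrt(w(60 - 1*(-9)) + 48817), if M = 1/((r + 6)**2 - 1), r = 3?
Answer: 12*sqrt(339) ≈ 220.94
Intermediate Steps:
M = 1/80 (M = 1/((3 + 6)**2 - 1) = 1/(9**2 - 1) = 1/(81 - 1) = 1/80 ≈ 0.012500)
w(q) = -1 (w(q) = -1 + (1/80)*0 = -1 + 0 = -1)
sqrt(w(60 - 1*(-9)) + 48817) = sqrt(-1 + 48817) = sqrt(48816) = 12*sqrt(339)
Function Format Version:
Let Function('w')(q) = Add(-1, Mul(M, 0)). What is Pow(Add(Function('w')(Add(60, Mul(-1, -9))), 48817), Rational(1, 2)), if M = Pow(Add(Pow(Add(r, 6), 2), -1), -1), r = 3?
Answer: Mul(12, Pow(339, Rational(1, 2))) ≈ 220.94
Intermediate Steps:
M = Rational(1, 80) (M = Pow(Add(Pow(Add(3, 6), 2), -1), -1) = Pow(Add(Pow(9, 2), -1), -1) = Pow(Add(81, -1), -1) = Pow(80, -1) = Rational(1, 80) ≈ 0.012500)
Function('w')(q) = -1 (Function('w')(q) = Add(-1, Mul(Rational(1, 80), 0)) = Add(-1, 0) = -1)
Pow(Add(Function('w')(Add(60, Mul(-1, -9))), 48817), Rational(1, 2)) = Pow(Add(-1, 48817), Rational(1, 2)) = Pow(48816, Rational(1, 2)) = Mul(12, Pow(339, Rational(1, 2)))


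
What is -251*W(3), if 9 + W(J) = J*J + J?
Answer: -753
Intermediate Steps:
W(J) = -9 + J + J² (W(J) = -9 + (J*J + J) = -9 + (J² + J) = -9 + (J + J²) = -9 + J + J²)
-251*W(3) = -251*(-9 + 3 + 3²) = -251*(-9 + 3 + 9) = -251*3 = -753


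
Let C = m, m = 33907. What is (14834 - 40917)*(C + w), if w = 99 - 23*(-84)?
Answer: -937370854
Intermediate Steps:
w = 2031 (w = 99 + 1932 = 2031)
C = 33907
(14834 - 40917)*(C + w) = (14834 - 40917)*(33907 + 2031) = -26083*35938 = -937370854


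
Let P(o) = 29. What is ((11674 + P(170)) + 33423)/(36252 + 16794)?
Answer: 2507/2947 ≈ 0.85070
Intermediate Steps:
((11674 + P(170)) + 33423)/(36252 + 16794) = ((11674 + 29) + 33423)/(36252 + 16794) = (11703 + 33423)/53046 = 45126*(1/53046) = 2507/2947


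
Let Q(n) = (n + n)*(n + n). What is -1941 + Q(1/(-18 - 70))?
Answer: -3757775/1936 ≈ -1941.0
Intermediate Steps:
Q(n) = 4*n**2 (Q(n) = (2*n)*(2*n) = 4*n**2)
-1941 + Q(1/(-18 - 70)) = -1941 + 4*(1/(-18 - 70))**2 = -1941 + 4*(1/(-88))**2 = -1941 + 4*(-1/88)**2 = -1941 + 4*(1/7744) = -1941 + 1/1936 = -3757775/1936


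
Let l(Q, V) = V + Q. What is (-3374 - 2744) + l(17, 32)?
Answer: -6069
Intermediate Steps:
l(Q, V) = Q + V
(-3374 - 2744) + l(17, 32) = (-3374 - 2744) + (17 + 32) = -6118 + 49 = -6069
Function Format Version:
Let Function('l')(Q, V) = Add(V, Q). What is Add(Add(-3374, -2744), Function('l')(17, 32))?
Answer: -6069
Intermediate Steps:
Function('l')(Q, V) = Add(Q, V)
Add(Add(-3374, -2744), Function('l')(17, 32)) = Add(Add(-3374, -2744), Add(17, 32)) = Add(-6118, 49) = -6069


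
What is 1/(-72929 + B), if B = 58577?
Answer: -1/14352 ≈ -6.9677e-5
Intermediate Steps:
1/(-72929 + B) = 1/(-72929 + 58577) = 1/(-14352) = -1/14352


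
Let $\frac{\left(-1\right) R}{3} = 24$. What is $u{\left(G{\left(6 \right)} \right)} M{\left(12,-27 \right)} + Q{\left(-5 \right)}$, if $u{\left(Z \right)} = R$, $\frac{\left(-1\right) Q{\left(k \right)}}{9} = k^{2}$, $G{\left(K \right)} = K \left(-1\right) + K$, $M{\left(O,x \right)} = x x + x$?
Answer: $-50769$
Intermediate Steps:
$M{\left(O,x \right)} = x + x^{2}$ ($M{\left(O,x \right)} = x^{2} + x = x + x^{2}$)
$G{\left(K \right)} = 0$ ($G{\left(K \right)} = - K + K = 0$)
$R = -72$ ($R = \left(-3\right) 24 = -72$)
$Q{\left(k \right)} = - 9 k^{2}$
$u{\left(Z \right)} = -72$
$u{\left(G{\left(6 \right)} \right)} M{\left(12,-27 \right)} + Q{\left(-5 \right)} = - 72 \left(- 27 \left(1 - 27\right)\right) - 9 \left(-5\right)^{2} = - 72 \left(\left(-27\right) \left(-26\right)\right) - 225 = \left(-72\right) 702 - 225 = -50544 - 225 = -50769$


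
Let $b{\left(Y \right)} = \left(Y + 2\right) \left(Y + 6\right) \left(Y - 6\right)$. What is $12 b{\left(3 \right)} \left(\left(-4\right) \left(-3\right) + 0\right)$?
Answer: $-19440$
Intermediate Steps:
$b{\left(Y \right)} = \left(-6 + Y\right) \left(2 + Y\right) \left(6 + Y\right)$ ($b{\left(Y \right)} = \left(2 + Y\right) \left(6 + Y\right) \left(-6 + Y\right) = \left(-6 + Y\right) \left(2 + Y\right) \left(6 + Y\right)$)
$12 b{\left(3 \right)} \left(\left(-4\right) \left(-3\right) + 0\right) = 12 \left(-72 + 3^{3} - 108 + 2 \cdot 3^{2}\right) \left(\left(-4\right) \left(-3\right) + 0\right) = 12 \left(-72 + 27 - 108 + 2 \cdot 9\right) \left(12 + 0\right) = 12 \left(-72 + 27 - 108 + 18\right) 12 = 12 \left(-135\right) 12 = \left(-1620\right) 12 = -19440$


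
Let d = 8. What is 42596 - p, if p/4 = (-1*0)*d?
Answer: 42596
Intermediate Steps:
p = 0 (p = 4*(-1*0*8) = 4*(0*8) = 4*0 = 0)
42596 - p = 42596 - 1*0 = 42596 + 0 = 42596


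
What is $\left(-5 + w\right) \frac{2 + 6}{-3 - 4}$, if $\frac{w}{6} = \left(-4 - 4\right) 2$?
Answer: $\frac{808}{7} \approx 115.43$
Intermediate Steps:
$w = -96$ ($w = 6 \left(-4 - 4\right) 2 = 6 \left(\left(-8\right) 2\right) = 6 \left(-16\right) = -96$)
$\left(-5 + w\right) \frac{2 + 6}{-3 - 4} = \left(-5 - 96\right) \frac{2 + 6}{-3 - 4} = - 101 \frac{8}{-7} = - 101 \cdot 8 \left(- \frac{1}{7}\right) = \left(-101\right) \left(- \frac{8}{7}\right) = \frac{808}{7}$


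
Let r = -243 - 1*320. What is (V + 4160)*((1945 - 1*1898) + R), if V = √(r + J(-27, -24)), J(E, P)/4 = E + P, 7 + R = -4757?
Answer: -19622720 - 4717*I*√767 ≈ -1.9623e+7 - 1.3064e+5*I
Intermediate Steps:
R = -4764 (R = -7 - 4757 = -4764)
J(E, P) = 4*E + 4*P (J(E, P) = 4*(E + P) = 4*E + 4*P)
r = -563 (r = -243 - 320 = -563)
V = I*√767 (V = √(-563 + (4*(-27) + 4*(-24))) = √(-563 + (-108 - 96)) = √(-563 - 204) = √(-767) = I*√767 ≈ 27.695*I)
(V + 4160)*((1945 - 1*1898) + R) = (I*√767 + 4160)*((1945 - 1*1898) - 4764) = (4160 + I*√767)*((1945 - 1898) - 4764) = (4160 + I*√767)*(47 - 4764) = (4160 + I*√767)*(-4717) = -19622720 - 4717*I*√767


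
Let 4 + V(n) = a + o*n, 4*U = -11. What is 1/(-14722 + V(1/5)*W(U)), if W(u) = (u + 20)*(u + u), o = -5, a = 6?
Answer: -8/118535 ≈ -6.7491e-5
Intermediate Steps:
U = -11/4 (U = (¼)*(-11) = -11/4 ≈ -2.7500)
V(n) = 2 - 5*n (V(n) = -4 + (6 - 5*n) = 2 - 5*n)
W(u) = 2*u*(20 + u) (W(u) = (20 + u)*(2*u) = 2*u*(20 + u))
1/(-14722 + V(1/5)*W(U)) = 1/(-14722 + (2 - 5/5)*(2*(-11/4)*(20 - 11/4))) = 1/(-14722 + (2 - 5*⅕)*(2*(-11/4)*(69/4))) = 1/(-14722 + (2 - 1)*(-759/8)) = 1/(-14722 + 1*(-759/8)) = 1/(-14722 - 759/8) = 1/(-118535/8) = -8/118535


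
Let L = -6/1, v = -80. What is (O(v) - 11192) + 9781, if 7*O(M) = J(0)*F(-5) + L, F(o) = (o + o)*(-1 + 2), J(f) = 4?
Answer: -9923/7 ≈ -1417.6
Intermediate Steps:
F(o) = 2*o (F(o) = (2*o)*1 = 2*o)
L = -6 (L = -6*1 = -6)
O(M) = -46/7 (O(M) = (4*(2*(-5)) - 6)/7 = (4*(-10) - 6)/7 = (-40 - 6)/7 = (⅐)*(-46) = -46/7)
(O(v) - 11192) + 9781 = (-46/7 - 11192) + 9781 = -78390/7 + 9781 = -9923/7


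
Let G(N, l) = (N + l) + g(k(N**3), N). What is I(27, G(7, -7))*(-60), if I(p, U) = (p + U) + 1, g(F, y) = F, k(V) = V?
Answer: -22260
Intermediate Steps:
G(N, l) = N + l + N**3 (G(N, l) = (N + l) + N**3 = N + l + N**3)
I(p, U) = 1 + U + p (I(p, U) = (U + p) + 1 = 1 + U + p)
I(27, G(7, -7))*(-60) = (1 + (7 - 7 + 7**3) + 27)*(-60) = (1 + (7 - 7 + 343) + 27)*(-60) = (1 + 343 + 27)*(-60) = 371*(-60) = -22260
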